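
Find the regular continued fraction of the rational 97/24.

[4; 24]

Run the Euclidean algorithm on 97 and 24; the successive quotients are the partial quotients a_0, a_1, ... (each step inverts the fractional part left over by the previous one):
  97 = 4*24 + 1, so a_0 = 4.
  24 = 24*1 + 0, so a_1 = 24.
The remainder reaches 0 after 2 divisions, so the expansion has 2 partial quotients, read off in order.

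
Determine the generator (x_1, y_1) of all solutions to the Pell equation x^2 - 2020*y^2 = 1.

First expand sqrt(2020) as a continued fraction. With x_i = (sqrt(2020) + m_i)/d_i and (m_0, d_0) = (0, 1): a_0 = floor(sqrt(2020)) = 44, since 44^2 = 1936 <= 2020 < 2025 = 45^2.
Iterate m_{i+1} = d_i*a_i - m_i, d_{i+1} = (2020 - m_{i+1}^2)/d_i, a_{i+1} = floor((a_0 + m_{i+1})/d_{i+1}):
  m_1 = 1*44 - 0 = 44, d_1 = (2020 - 44^2)/1 = 84/1 = 84, a_1 = floor((44 + 44)/84) = 1.
  m_2 = 84*1 - 44 = 40, d_2 = (2020 - 40^2)/84 = 420/84 = 5, a_2 = floor((44 + 40)/5) = 16.
  m_3 = 5*16 - 40 = 40, d_3 = (2020 - 40^2)/5 = 420/5 = 84, a_3 = floor((44 + 40)/84) = 1.
  m_4 = 84*1 - 40 = 44, d_4 = (2020 - 44^2)/84 = 84/84 = 1, a_4 = floor((44 + 44)/1) = 88.
  m_5 = 1*88 - 44 = 44, d_5 = (2020 - 44^2)/1 = 84/1 = 84: (m_5, d_5) = (m_1, d_1) = (44, 84), so from here the quotients repeat a_1, ..., a_4; the period length is 4.
So sqrt(2020) = [44; (1, 16, 1, 88)] with period length k = 4.
k is even, so the fundamental solution of x^2 - 2020y^2 = 1 is (p_{k-1}, q_{k-1}) = (p_3, q_3); compute convergents through index 3.
Convergents (p_i = a_i*p_{i-1} + p_{i-2}, q_i = a_i*q_{i-1} + q_{i-2} with p_{-2}=0, p_{-1}=1, q_{-2}=1, q_{-1}=0):
  i=0: a_0=44, p_0 = 44*1 + 0 = 44, q_0 = 44*0 + 1 = 1.
  i=1: a_1=1, p_1 = 1*44 + 1 = 45, q_1 = 1*1 + 0 = 1.
  i=2: a_2=16, p_2 = 16*45 + 44 = 764, q_2 = 16*1 + 1 = 17.
  i=3: a_3=1, p_3 = 1*764 + 45 = 809, q_3 = 1*17 + 1 = 18.
Check: 809^2 - 2020*18^2 = 654481 - 654480 = 1, so (x, y) = (809, 18) solves the equation, and by the theorem it is the least positive solution.

(x, y) = (809, 18)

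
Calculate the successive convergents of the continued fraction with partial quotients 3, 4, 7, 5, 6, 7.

3/1, 13/4, 94/29, 483/149, 2992/923, 21427/6610

Using the convergent recurrence p_i = a_i*p_{i-1} + p_{i-2}, q_i = a_i*q_{i-1} + q_{i-2} with p_{-2}=0, p_{-1}=1, q_{-2}=1, q_{-1}=0:
  i=0: a_0=3, p_0 = 3*1 + 0 = 3, q_0 = 3*0 + 1 = 1.
  i=1: a_1=4, p_1 = 4*3 + 1 = 13, q_1 = 4*1 + 0 = 4.
  i=2: a_2=7, p_2 = 7*13 + 3 = 94, q_2 = 7*4 + 1 = 29.
  i=3: a_3=5, p_3 = 5*94 + 13 = 483, q_3 = 5*29 + 4 = 149.
  i=4: a_4=6, p_4 = 6*483 + 94 = 2992, q_4 = 6*149 + 29 = 923.
  i=5: a_5=7, p_5 = 7*2992 + 483 = 21427, q_5 = 7*923 + 149 = 6610.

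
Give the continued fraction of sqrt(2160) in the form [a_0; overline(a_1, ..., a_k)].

[46; overline(2, 9, 1, 4, 1, 9, 2, 92)]

Write x_i = (sqrt(2160) + m_i)/d_i with (m_0, d_0) = (0, 1). a_0 = floor(sqrt(2160)) = 46, since 46^2 = 2116 <= 2160 < 2209 = 47^2.
Iterate m_{i+1} = d_i*a_i - m_i, d_{i+1} = (2160 - m_{i+1}^2)/d_i, a_{i+1} = floor((a_0 + m_{i+1})/d_{i+1}):
  m_1 = 1*46 - 0 = 46, d_1 = (2160 - 46^2)/1 = 44/1 = 44, a_1 = floor((46 + 46)/44) = 2.
  m_2 = 44*2 - 46 = 42, d_2 = (2160 - 42^2)/44 = 396/44 = 9, a_2 = floor((46 + 42)/9) = 9.
  m_3 = 9*9 - 42 = 39, d_3 = (2160 - 39^2)/9 = 639/9 = 71, a_3 = floor((46 + 39)/71) = 1.
  m_4 = 71*1 - 39 = 32, d_4 = (2160 - 32^2)/71 = 1136/71 = 16, a_4 = floor((46 + 32)/16) = 4.
  m_5 = 16*4 - 32 = 32, d_5 = (2160 - 32^2)/16 = 1136/16 = 71, a_5 = floor((46 + 32)/71) = 1.
  m_6 = 71*1 - 32 = 39, d_6 = (2160 - 39^2)/71 = 639/71 = 9, a_6 = floor((46 + 39)/9) = 9.
  m_7 = 9*9 - 39 = 42, d_7 = (2160 - 42^2)/9 = 396/9 = 44, a_7 = floor((46 + 42)/44) = 2.
  m_8 = 44*2 - 42 = 46, d_8 = (2160 - 46^2)/44 = 44/44 = 1, a_8 = floor((46 + 46)/1) = 92.
  m_9 = 1*92 - 46 = 46, d_9 = (2160 - 46^2)/1 = 44/1 = 44: (m_9, d_9) = (m_1, d_1) = (46, 44), so from here the quotients repeat a_1, ..., a_8; the period length is 8.
Hence the expansion of sqrt(2160) is a_0 = 46 followed by the repeating block 2, 9, 1, 4, 1, 9, 2, 92 (period 8).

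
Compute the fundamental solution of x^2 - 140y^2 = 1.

(x, y) = (71, 6)

First expand sqrt(140) as a continued fraction. With x_i = (sqrt(140) + m_i)/d_i and (m_0, d_0) = (0, 1): a_0 = floor(sqrt(140)) = 11, since 11^2 = 121 <= 140 < 144 = 12^2.
Iterate m_{i+1} = d_i*a_i - m_i, d_{i+1} = (140 - m_{i+1}^2)/d_i, a_{i+1} = floor((a_0 + m_{i+1})/d_{i+1}):
  m_1 = 1*11 - 0 = 11, d_1 = (140 - 11^2)/1 = 19/1 = 19, a_1 = floor((11 + 11)/19) = 1.
  m_2 = 19*1 - 11 = 8, d_2 = (140 - 8^2)/19 = 76/19 = 4, a_2 = floor((11 + 8)/4) = 4.
  m_3 = 4*4 - 8 = 8, d_3 = (140 - 8^2)/4 = 76/4 = 19, a_3 = floor((11 + 8)/19) = 1.
  m_4 = 19*1 - 8 = 11, d_4 = (140 - 11^2)/19 = 19/19 = 1, a_4 = floor((11 + 11)/1) = 22.
  m_5 = 1*22 - 11 = 11, d_5 = (140 - 11^2)/1 = 19/1 = 19: (m_5, d_5) = (m_1, d_1) = (11, 19), so from here the quotients repeat a_1, ..., a_4; the period length is 4.
So sqrt(140) = [11; (1, 4, 1, 22)] with period length k = 4.
k is even, so the fundamental solution of x^2 - 140y^2 = 1 is (p_{k-1}, q_{k-1}) = (p_3, q_3); compute convergents through index 3.
Convergents (p_i = a_i*p_{i-1} + p_{i-2}, q_i = a_i*q_{i-1} + q_{i-2} with p_{-2}=0, p_{-1}=1, q_{-2}=1, q_{-1}=0):
  i=0: a_0=11, p_0 = 11*1 + 0 = 11, q_0 = 11*0 + 1 = 1.
  i=1: a_1=1, p_1 = 1*11 + 1 = 12, q_1 = 1*1 + 0 = 1.
  i=2: a_2=4, p_2 = 4*12 + 11 = 59, q_2 = 4*1 + 1 = 5.
  i=3: a_3=1, p_3 = 1*59 + 12 = 71, q_3 = 1*5 + 1 = 6.
Check: 71^2 - 140*6^2 = 5041 - 5040 = 1, so (x, y) = (71, 6) solves the equation, and by the theorem it is the least positive solution.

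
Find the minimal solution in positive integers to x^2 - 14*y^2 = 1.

First expand sqrt(14) as a continued fraction. With x_i = (sqrt(14) + m_i)/d_i and (m_0, d_0) = (0, 1): a_0 = floor(sqrt(14)) = 3, since 3^2 = 9 <= 14 < 16 = 4^2.
Iterate m_{i+1} = d_i*a_i - m_i, d_{i+1} = (14 - m_{i+1}^2)/d_i, a_{i+1} = floor((a_0 + m_{i+1})/d_{i+1}):
  m_1 = 1*3 - 0 = 3, d_1 = (14 - 3^2)/1 = 5/1 = 5, a_1 = floor((3 + 3)/5) = 1.
  m_2 = 5*1 - 3 = 2, d_2 = (14 - 2^2)/5 = 10/5 = 2, a_2 = floor((3 + 2)/2) = 2.
  m_3 = 2*2 - 2 = 2, d_3 = (14 - 2^2)/2 = 10/2 = 5, a_3 = floor((3 + 2)/5) = 1.
  m_4 = 5*1 - 2 = 3, d_4 = (14 - 3^2)/5 = 5/5 = 1, a_4 = floor((3 + 3)/1) = 6.
  m_5 = 1*6 - 3 = 3, d_5 = (14 - 3^2)/1 = 5/1 = 5: (m_5, d_5) = (m_1, d_1) = (3, 5), so from here the quotients repeat a_1, ..., a_4; the period length is 4.
So sqrt(14) = [3; (1, 2, 1, 6)] with period length k = 4.
k is even, so the fundamental solution of x^2 - 14y^2 = 1 is (p_{k-1}, q_{k-1}) = (p_3, q_3); compute convergents through index 3.
Convergents (p_i = a_i*p_{i-1} + p_{i-2}, q_i = a_i*q_{i-1} + q_{i-2} with p_{-2}=0, p_{-1}=1, q_{-2}=1, q_{-1}=0):
  i=0: a_0=3, p_0 = 3*1 + 0 = 3, q_0 = 3*0 + 1 = 1.
  i=1: a_1=1, p_1 = 1*3 + 1 = 4, q_1 = 1*1 + 0 = 1.
  i=2: a_2=2, p_2 = 2*4 + 3 = 11, q_2 = 2*1 + 1 = 3.
  i=3: a_3=1, p_3 = 1*11 + 4 = 15, q_3 = 1*3 + 1 = 4.
Check: 15^2 - 14*4^2 = 225 - 224 = 1, so (x, y) = (15, 4) solves the equation, and by the theorem it is the least positive solution.

(x, y) = (15, 4)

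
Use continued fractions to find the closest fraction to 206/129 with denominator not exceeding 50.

Expand x = 206/129 as a continued fraction with the Euclidean algorithm:
  206 = 1*129 + 77, so a_0 = 1.
  129 = 1*77 + 52, so a_1 = 1.
  77 = 1*52 + 25, so a_2 = 1.
  52 = 2*25 + 2, so a_3 = 2.
  25 = 12*2 + 1, so a_4 = 12.
  2 = 2*1 + 0, so a_5 = 2.
so x = [1; 1, 1, 2, 12, 2].
Convergents (p_i = a_i*p_{i-1} + p_{i-2}, q_i = a_i*q_{i-1} + q_{i-2} with p_{-2}=0, p_{-1}=1, q_{-2}=1, q_{-1}=0), until the denominator exceeds 50:
  i=0: a_0=1, p_0 = 1*1 + 0 = 1, q_0 = 1*0 + 1 = 1.
  i=1: a_1=1, p_1 = 1*1 + 1 = 2, q_1 = 1*1 + 0 = 1.
  i=2: a_2=1, p_2 = 1*2 + 1 = 3, q_2 = 1*1 + 1 = 2.
  i=3: a_3=2, p_3 = 2*3 + 2 = 8, q_3 = 2*2 + 1 = 5.
  i=4: a_4=12, p_4 = 12*8 + 3 = 99, q_4 = 12*5 + 2 = 62.
q_4 = 62 > 50, so the last convergent with denominator <= 50 is p_3/q_3 = 8/5.
The closest fraction with denominator <= 50 is either p_3/q_3 or the intermediate fraction (k*p_3 + p_2)/(k*q_3 + q_2) with the largest k >= 1 whose denominator stays <= 50; these approach x as k grows, and every other convergent or intermediate fraction in range is farther away.
Largest k: floor((50 - q_2)/q_3) = floor((50 - 2)/5) = 9.
That gives (9*8 + 3)/(9*5 + 2) = 75/47.
Compare the errors: |x - 8/5| = |206*5 - 8*129|/(129*5) = 2/645, and |x - 75/47| = |206*47 - 75*129|/(129*47) = 7/6063.
Cross-multiplying, 7*645 = 4515 < 12126 = 2*6063, so 7/6063 is smaller: the intermediate fraction 75/47 is closer to x than 8/5.

75/47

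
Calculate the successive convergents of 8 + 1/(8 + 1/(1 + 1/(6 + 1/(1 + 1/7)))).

8/1, 65/8, 73/9, 503/62, 576/71, 4535/559

Using the convergent recurrence p_i = a_i*p_{i-1} + p_{i-2}, q_i = a_i*q_{i-1} + q_{i-2} with p_{-2}=0, p_{-1}=1, q_{-2}=1, q_{-1}=0:
  i=0: a_0=8, p_0 = 8*1 + 0 = 8, q_0 = 8*0 + 1 = 1.
  i=1: a_1=8, p_1 = 8*8 + 1 = 65, q_1 = 8*1 + 0 = 8.
  i=2: a_2=1, p_2 = 1*65 + 8 = 73, q_2 = 1*8 + 1 = 9.
  i=3: a_3=6, p_3 = 6*73 + 65 = 503, q_3 = 6*9 + 8 = 62.
  i=4: a_4=1, p_4 = 1*503 + 73 = 576, q_4 = 1*62 + 9 = 71.
  i=5: a_5=7, p_5 = 7*576 + 503 = 4535, q_5 = 7*71 + 62 = 559.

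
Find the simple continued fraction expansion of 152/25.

Run the Euclidean algorithm on 152 and 25; the successive quotients are the partial quotients a_0, a_1, ... (each step inverts the fractional part left over by the previous one):
  152 = 6*25 + 2, so a_0 = 6.
  25 = 12*2 + 1, so a_1 = 12.
  2 = 2*1 + 0, so a_2 = 2.
The remainder reaches 0 after 3 divisions, so the expansion has 3 partial quotients, read off in order.

[6; 12, 2]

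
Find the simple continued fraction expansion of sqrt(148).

[12; (6, 24)]

Write x_i = (sqrt(148) + m_i)/d_i with (m_0, d_0) = (0, 1). a_0 = floor(sqrt(148)) = 12, since 12^2 = 144 <= 148 < 169 = 13^2.
Iterate m_{i+1} = d_i*a_i - m_i, d_{i+1} = (148 - m_{i+1}^2)/d_i, a_{i+1} = floor((a_0 + m_{i+1})/d_{i+1}):
  m_1 = 1*12 - 0 = 12, d_1 = (148 - 12^2)/1 = 4/1 = 4, a_1 = floor((12 + 12)/4) = 6.
  m_2 = 4*6 - 12 = 12, d_2 = (148 - 12^2)/4 = 4/4 = 1, a_2 = floor((12 + 12)/1) = 24.
  m_3 = 1*24 - 12 = 12, d_3 = (148 - 12^2)/1 = 4/1 = 4: (m_3, d_3) = (m_1, d_1) = (12, 4), so from here the quotients repeat a_1, a_2; the period length is 2.
Hence the expansion of sqrt(148) is a_0 = 12 followed by the repeating block 6, 24 (period 2).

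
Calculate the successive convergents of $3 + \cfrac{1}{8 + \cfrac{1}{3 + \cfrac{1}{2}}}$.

3/1, 25/8, 78/25, 181/58

Using the convergent recurrence p_i = a_i*p_{i-1} + p_{i-2}, q_i = a_i*q_{i-1} + q_{i-2} with p_{-2}=0, p_{-1}=1, q_{-2}=1, q_{-1}=0:
  i=0: a_0=3, p_0 = 3*1 + 0 = 3, q_0 = 3*0 + 1 = 1.
  i=1: a_1=8, p_1 = 8*3 + 1 = 25, q_1 = 8*1 + 0 = 8.
  i=2: a_2=3, p_2 = 3*25 + 3 = 78, q_2 = 3*8 + 1 = 25.
  i=3: a_3=2, p_3 = 2*78 + 25 = 181, q_3 = 2*25 + 8 = 58.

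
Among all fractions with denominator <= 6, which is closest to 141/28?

5/1

Expand x = 141/28 as a continued fraction with the Euclidean algorithm:
  141 = 5*28 + 1, so a_0 = 5.
  28 = 28*1 + 0, so a_1 = 28.
so x = [5; 28].
Convergents (p_i = a_i*p_{i-1} + p_{i-2}, q_i = a_i*q_{i-1} + q_{i-2} with p_{-2}=0, p_{-1}=1, q_{-2}=1, q_{-1}=0), until the denominator exceeds 6:
  i=0: a_0=5, p_0 = 5*1 + 0 = 5, q_0 = 5*0 + 1 = 1.
  i=1: a_1=28, p_1 = 28*5 + 1 = 141, q_1 = 28*1 + 0 = 28.
q_1 = 28 > 6, so the last convergent with denominator <= 6 is p_0/q_0 = 5/1.
The closest fraction with denominator <= 6 is either p_0/q_0 or the intermediate fraction (k*p_0 + p_{-1})/(k*q_0 + q_{-1}) with the largest k >= 1 whose denominator stays <= 6; these approach x as k grows, and every other convergent or intermediate fraction in range is farther away.
Largest k: floor((6 - q_{-1})/q_0) = floor((6 - 0)/1) = 6 (using the seeds p_{-1} = 1, q_{-1} = 0).
That gives (6*5 + 1)/(6*1 + 0) = 31/6.
Compare the errors: |x - 5/1| = |141*1 - 5*28|/(28*1) = 1/28, and |x - 31/6| = |141*6 - 31*28|/(28*6) = 22/168.
Cross-multiplying, 1*168 = 168 < 616 = 22*28, so 1/28 is smaller: the convergent 5/1 is closer to x than 31/6.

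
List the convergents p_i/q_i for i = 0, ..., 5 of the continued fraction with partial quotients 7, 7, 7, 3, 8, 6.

7/1, 50/7, 357/50, 1121/157, 9325/1306, 57071/7993

Using the convergent recurrence p_i = a_i*p_{i-1} + p_{i-2}, q_i = a_i*q_{i-1} + q_{i-2} with p_{-2}=0, p_{-1}=1, q_{-2}=1, q_{-1}=0:
  i=0: a_0=7, p_0 = 7*1 + 0 = 7, q_0 = 7*0 + 1 = 1.
  i=1: a_1=7, p_1 = 7*7 + 1 = 50, q_1 = 7*1 + 0 = 7.
  i=2: a_2=7, p_2 = 7*50 + 7 = 357, q_2 = 7*7 + 1 = 50.
  i=3: a_3=3, p_3 = 3*357 + 50 = 1121, q_3 = 3*50 + 7 = 157.
  i=4: a_4=8, p_4 = 8*1121 + 357 = 9325, q_4 = 8*157 + 50 = 1306.
  i=5: a_5=6, p_5 = 6*9325 + 1121 = 57071, q_5 = 6*1306 + 157 = 7993.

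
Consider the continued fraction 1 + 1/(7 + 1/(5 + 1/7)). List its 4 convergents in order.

Using the convergent recurrence p_i = a_i*p_{i-1} + p_{i-2}, q_i = a_i*q_{i-1} + q_{i-2} with p_{-2}=0, p_{-1}=1, q_{-2}=1, q_{-1}=0:
  i=0: a_0=1, p_0 = 1*1 + 0 = 1, q_0 = 1*0 + 1 = 1.
  i=1: a_1=7, p_1 = 7*1 + 1 = 8, q_1 = 7*1 + 0 = 7.
  i=2: a_2=5, p_2 = 5*8 + 1 = 41, q_2 = 5*7 + 1 = 36.
  i=3: a_3=7, p_3 = 7*41 + 8 = 295, q_3 = 7*36 + 7 = 259.

1/1, 8/7, 41/36, 295/259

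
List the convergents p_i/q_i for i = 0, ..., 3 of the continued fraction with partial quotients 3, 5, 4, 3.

Using the convergent recurrence p_i = a_i*p_{i-1} + p_{i-2}, q_i = a_i*q_{i-1} + q_{i-2} with p_{-2}=0, p_{-1}=1, q_{-2}=1, q_{-1}=0:
  i=0: a_0=3, p_0 = 3*1 + 0 = 3, q_0 = 3*0 + 1 = 1.
  i=1: a_1=5, p_1 = 5*3 + 1 = 16, q_1 = 5*1 + 0 = 5.
  i=2: a_2=4, p_2 = 4*16 + 3 = 67, q_2 = 4*5 + 1 = 21.
  i=3: a_3=3, p_3 = 3*67 + 16 = 217, q_3 = 3*21 + 5 = 68.

3/1, 16/5, 67/21, 217/68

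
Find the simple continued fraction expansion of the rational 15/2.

Run the Euclidean algorithm on 15 and 2; the successive quotients are the partial quotients a_0, a_1, ... (each step inverts the fractional part left over by the previous one):
  15 = 7*2 + 1, so a_0 = 7.
  2 = 2*1 + 0, so a_1 = 2.
The remainder reaches 0 after 2 divisions, so the expansion has 2 partial quotients, read off in order.

[7; 2]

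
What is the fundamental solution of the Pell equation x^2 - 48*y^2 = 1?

First expand sqrt(48) as a continued fraction. With x_i = (sqrt(48) + m_i)/d_i and (m_0, d_0) = (0, 1): a_0 = floor(sqrt(48)) = 6, since 6^2 = 36 <= 48 < 49 = 7^2.
Iterate m_{i+1} = d_i*a_i - m_i, d_{i+1} = (48 - m_{i+1}^2)/d_i, a_{i+1} = floor((a_0 + m_{i+1})/d_{i+1}):
  m_1 = 1*6 - 0 = 6, d_1 = (48 - 6^2)/1 = 12/1 = 12, a_1 = floor((6 + 6)/12) = 1.
  m_2 = 12*1 - 6 = 6, d_2 = (48 - 6^2)/12 = 12/12 = 1, a_2 = floor((6 + 6)/1) = 12.
  m_3 = 1*12 - 6 = 6, d_3 = (48 - 6^2)/1 = 12/1 = 12: (m_3, d_3) = (m_1, d_1) = (6, 12), so from here the quotients repeat a_1, a_2; the period length is 2.
So sqrt(48) = [6; (1, 12)] with period length k = 2.
k is even, so the fundamental solution of x^2 - 48y^2 = 1 is (p_{k-1}, q_{k-1}) = (p_1, q_1); compute convergents through index 1.
Convergents (p_i = a_i*p_{i-1} + p_{i-2}, q_i = a_i*q_{i-1} + q_{i-2} with p_{-2}=0, p_{-1}=1, q_{-2}=1, q_{-1}=0):
  i=0: a_0=6, p_0 = 6*1 + 0 = 6, q_0 = 6*0 + 1 = 1.
  i=1: a_1=1, p_1 = 1*6 + 1 = 7, q_1 = 1*1 + 0 = 1.
Check: 7^2 - 48*1^2 = 49 - 48 = 1, so (x, y) = (7, 1) solves the equation, and by the theorem it is the least positive solution.

(x, y) = (7, 1)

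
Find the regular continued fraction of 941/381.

Run the Euclidean algorithm on 941 and 381; the successive quotients are the partial quotients a_0, a_1, ... (each step inverts the fractional part left over by the previous one):
  941 = 2*381 + 179, so a_0 = 2.
  381 = 2*179 + 23, so a_1 = 2.
  179 = 7*23 + 18, so a_2 = 7.
  23 = 1*18 + 5, so a_3 = 1.
  18 = 3*5 + 3, so a_4 = 3.
  5 = 1*3 + 2, so a_5 = 1.
  3 = 1*2 + 1, so a_6 = 1.
  2 = 2*1 + 0, so a_7 = 2.
The remainder reaches 0 after 8 divisions, so the expansion has 8 partial quotients, read off in order.

[2; 2, 7, 1, 3, 1, 1, 2]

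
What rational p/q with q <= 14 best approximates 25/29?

Expand x = 25/29 as a continued fraction with the Euclidean algorithm:
  25 = 0*29 + 25, so a_0 = 0.
  29 = 1*25 + 4, so a_1 = 1.
  25 = 6*4 + 1, so a_2 = 6.
  4 = 4*1 + 0, so a_3 = 4.
so x = [0; 1, 6, 4].
Convergents (p_i = a_i*p_{i-1} + p_{i-2}, q_i = a_i*q_{i-1} + q_{i-2} with p_{-2}=0, p_{-1}=1, q_{-2}=1, q_{-1}=0), until the denominator exceeds 14:
  i=0: a_0=0, p_0 = 0*1 + 0 = 0, q_0 = 0*0 + 1 = 1.
  i=1: a_1=1, p_1 = 1*0 + 1 = 1, q_1 = 1*1 + 0 = 1.
  i=2: a_2=6, p_2 = 6*1 + 0 = 6, q_2 = 6*1 + 1 = 7.
  i=3: a_3=4, p_3 = 4*6 + 1 = 25, q_3 = 4*7 + 1 = 29.
q_3 = 29 > 14, so the last convergent with denominator <= 14 is p_2/q_2 = 6/7.
The closest fraction with denominator <= 14 is either p_2/q_2 or the intermediate fraction (k*p_2 + p_1)/(k*q_2 + q_1) with the largest k >= 1 whose denominator stays <= 14; these approach x as k grows, and every other convergent or intermediate fraction in range is farther away.
Largest k: floor((14 - q_1)/q_2) = floor((14 - 1)/7) = 1.
That gives (1*6 + 1)/(1*7 + 1) = 7/8.
Compare the errors: |x - 6/7| = |25*7 - 6*29|/(29*7) = 1/203, and |x - 7/8| = |25*8 - 7*29|/(29*8) = 3/232.
Cross-multiplying, 1*232 = 232 < 609 = 3*203, so 1/203 is smaller: the convergent 6/7 is closer to x than 7/8.

6/7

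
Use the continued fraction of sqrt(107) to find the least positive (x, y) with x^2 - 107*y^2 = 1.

(x, y) = (962, 93)

First expand sqrt(107) as a continued fraction. With x_i = (sqrt(107) + m_i)/d_i and (m_0, d_0) = (0, 1): a_0 = floor(sqrt(107)) = 10, since 10^2 = 100 <= 107 < 121 = 11^2.
Iterate m_{i+1} = d_i*a_i - m_i, d_{i+1} = (107 - m_{i+1}^2)/d_i, a_{i+1} = floor((a_0 + m_{i+1})/d_{i+1}):
  m_1 = 1*10 - 0 = 10, d_1 = (107 - 10^2)/1 = 7/1 = 7, a_1 = floor((10 + 10)/7) = 2.
  m_2 = 7*2 - 10 = 4, d_2 = (107 - 4^2)/7 = 91/7 = 13, a_2 = floor((10 + 4)/13) = 1.
  m_3 = 13*1 - 4 = 9, d_3 = (107 - 9^2)/13 = 26/13 = 2, a_3 = floor((10 + 9)/2) = 9.
  m_4 = 2*9 - 9 = 9, d_4 = (107 - 9^2)/2 = 26/2 = 13, a_4 = floor((10 + 9)/13) = 1.
  m_5 = 13*1 - 9 = 4, d_5 = (107 - 4^2)/13 = 91/13 = 7, a_5 = floor((10 + 4)/7) = 2.
  m_6 = 7*2 - 4 = 10, d_6 = (107 - 10^2)/7 = 7/7 = 1, a_6 = floor((10 + 10)/1) = 20.
  m_7 = 1*20 - 10 = 10, d_7 = (107 - 10^2)/1 = 7/1 = 7: (m_7, d_7) = (m_1, d_1) = (10, 7), so from here the quotients repeat a_1, ..., a_6; the period length is 6.
So sqrt(107) = [10; (2, 1, 9, 1, 2, 20)] with period length k = 6.
k is even, so the fundamental solution of x^2 - 107y^2 = 1 is (p_{k-1}, q_{k-1}) = (p_5, q_5); compute convergents through index 5.
Convergents (p_i = a_i*p_{i-1} + p_{i-2}, q_i = a_i*q_{i-1} + q_{i-2} with p_{-2}=0, p_{-1}=1, q_{-2}=1, q_{-1}=0):
  i=0: a_0=10, p_0 = 10*1 + 0 = 10, q_0 = 10*0 + 1 = 1.
  i=1: a_1=2, p_1 = 2*10 + 1 = 21, q_1 = 2*1 + 0 = 2.
  i=2: a_2=1, p_2 = 1*21 + 10 = 31, q_2 = 1*2 + 1 = 3.
  i=3: a_3=9, p_3 = 9*31 + 21 = 300, q_3 = 9*3 + 2 = 29.
  i=4: a_4=1, p_4 = 1*300 + 31 = 331, q_4 = 1*29 + 3 = 32.
  i=5: a_5=2, p_5 = 2*331 + 300 = 962, q_5 = 2*32 + 29 = 93.
Check: 962^2 - 107*93^2 = 925444 - 925443 = 1, so (x, y) = (962, 93) solves the equation, and by the theorem it is the least positive solution.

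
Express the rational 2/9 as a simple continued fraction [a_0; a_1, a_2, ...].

[0; 4, 2]

Run the Euclidean algorithm on 2 and 9; the successive quotients are the partial quotients a_0, a_1, ... (each step inverts the fractional part left over by the previous one):
  2 = 0*9 + 2, so a_0 = 0.
  9 = 4*2 + 1, so a_1 = 4.
  2 = 2*1 + 0, so a_2 = 2.
The remainder reaches 0 after 3 divisions, so the expansion has 3 partial quotients, read off in order.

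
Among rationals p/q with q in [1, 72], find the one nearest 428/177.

133/55

Expand x = 428/177 as a continued fraction with the Euclidean algorithm:
  428 = 2*177 + 74, so a_0 = 2.
  177 = 2*74 + 29, so a_1 = 2.
  74 = 2*29 + 16, so a_2 = 2.
  29 = 1*16 + 13, so a_3 = 1.
  16 = 1*13 + 3, so a_4 = 1.
  13 = 4*3 + 1, so a_5 = 4.
  3 = 3*1 + 0, so a_6 = 3.
so x = [2; 2, 2, 1, 1, 4, 3].
Convergents (p_i = a_i*p_{i-1} + p_{i-2}, q_i = a_i*q_{i-1} + q_{i-2} with p_{-2}=0, p_{-1}=1, q_{-2}=1, q_{-1}=0), until the denominator exceeds 72:
  i=0: a_0=2, p_0 = 2*1 + 0 = 2, q_0 = 2*0 + 1 = 1.
  i=1: a_1=2, p_1 = 2*2 + 1 = 5, q_1 = 2*1 + 0 = 2.
  i=2: a_2=2, p_2 = 2*5 + 2 = 12, q_2 = 2*2 + 1 = 5.
  i=3: a_3=1, p_3 = 1*12 + 5 = 17, q_3 = 1*5 + 2 = 7.
  i=4: a_4=1, p_4 = 1*17 + 12 = 29, q_4 = 1*7 + 5 = 12.
  i=5: a_5=4, p_5 = 4*29 + 17 = 133, q_5 = 4*12 + 7 = 55.
  i=6: a_6=3, p_6 = 3*133 + 29 = 428, q_6 = 3*55 + 12 = 177.
q_6 = 177 > 72, so the last convergent with denominator <= 72 is p_5/q_5 = 133/55.
The closest fraction with denominator <= 72 is either p_5/q_5 or the intermediate fraction (k*p_5 + p_4)/(k*q_5 + q_4) with the largest k >= 1 whose denominator stays <= 72; these approach x as k grows, and every other convergent or intermediate fraction in range is farther away.
Largest k: floor((72 - q_4)/q_5) = floor((72 - 12)/55) = 1.
That gives (1*133 + 29)/(1*55 + 12) = 162/67.
Compare the errors: |x - 133/55| = |428*55 - 133*177|/(177*55) = 1/9735, and |x - 162/67| = |428*67 - 162*177|/(177*67) = 2/11859.
Cross-multiplying, 1*11859 = 11859 < 19470 = 2*9735, so 1/9735 is smaller: the convergent 133/55 is closer to x than 162/67.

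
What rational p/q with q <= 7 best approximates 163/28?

35/6

Expand x = 163/28 as a continued fraction with the Euclidean algorithm:
  163 = 5*28 + 23, so a_0 = 5.
  28 = 1*23 + 5, so a_1 = 1.
  23 = 4*5 + 3, so a_2 = 4.
  5 = 1*3 + 2, so a_3 = 1.
  3 = 1*2 + 1, so a_4 = 1.
  2 = 2*1 + 0, so a_5 = 2.
so x = [5; 1, 4, 1, 1, 2].
Convergents (p_i = a_i*p_{i-1} + p_{i-2}, q_i = a_i*q_{i-1} + q_{i-2} with p_{-2}=0, p_{-1}=1, q_{-2}=1, q_{-1}=0), until the denominator exceeds 7:
  i=0: a_0=5, p_0 = 5*1 + 0 = 5, q_0 = 5*0 + 1 = 1.
  i=1: a_1=1, p_1 = 1*5 + 1 = 6, q_1 = 1*1 + 0 = 1.
  i=2: a_2=4, p_2 = 4*6 + 5 = 29, q_2 = 4*1 + 1 = 5.
  i=3: a_3=1, p_3 = 1*29 + 6 = 35, q_3 = 1*5 + 1 = 6.
  i=4: a_4=1, p_4 = 1*35 + 29 = 64, q_4 = 1*6 + 5 = 11.
q_4 = 11 > 7, so the last convergent with denominator <= 7 is p_3/q_3 = 35/6.
The closest fraction with denominator <= 7 is either p_3/q_3 or the intermediate fraction (k*p_3 + p_2)/(k*q_3 + q_2) with the largest k >= 1 whose denominator stays <= 7; these approach x as k grows, and every other convergent or intermediate fraction in range is farther away.
Largest k: floor((7 - q_2)/q_3) = floor((7 - 5)/6) = 0.
Since k = 0, no intermediate fraction beyond p_3/q_3 has denominator <= 7, so the convergent 35/6 is the closest (its error is |163*6 - 35*28|/(28*6) = 2/168).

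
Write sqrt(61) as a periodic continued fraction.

Write x_i = (sqrt(61) + m_i)/d_i with (m_0, d_0) = (0, 1). a_0 = floor(sqrt(61)) = 7, since 7^2 = 49 <= 61 < 64 = 8^2.
Iterate m_{i+1} = d_i*a_i - m_i, d_{i+1} = (61 - m_{i+1}^2)/d_i, a_{i+1} = floor((a_0 + m_{i+1})/d_{i+1}):
  m_1 = 1*7 - 0 = 7, d_1 = (61 - 7^2)/1 = 12/1 = 12, a_1 = floor((7 + 7)/12) = 1.
  m_2 = 12*1 - 7 = 5, d_2 = (61 - 5^2)/12 = 36/12 = 3, a_2 = floor((7 + 5)/3) = 4.
  m_3 = 3*4 - 5 = 7, d_3 = (61 - 7^2)/3 = 12/3 = 4, a_3 = floor((7 + 7)/4) = 3.
  m_4 = 4*3 - 7 = 5, d_4 = (61 - 5^2)/4 = 36/4 = 9, a_4 = floor((7 + 5)/9) = 1.
  m_5 = 9*1 - 5 = 4, d_5 = (61 - 4^2)/9 = 45/9 = 5, a_5 = floor((7 + 4)/5) = 2.
  m_6 = 5*2 - 4 = 6, d_6 = (61 - 6^2)/5 = 25/5 = 5, a_6 = floor((7 + 6)/5) = 2.
  m_7 = 5*2 - 6 = 4, d_7 = (61 - 4^2)/5 = 45/5 = 9, a_7 = floor((7 + 4)/9) = 1.
  m_8 = 9*1 - 4 = 5, d_8 = (61 - 5^2)/9 = 36/9 = 4, a_8 = floor((7 + 5)/4) = 3.
  m_9 = 4*3 - 5 = 7, d_9 = (61 - 7^2)/4 = 12/4 = 3, a_9 = floor((7 + 7)/3) = 4.
  m_10 = 3*4 - 7 = 5, d_10 = (61 - 5^2)/3 = 36/3 = 12, a_10 = floor((7 + 5)/12) = 1.
  m_11 = 12*1 - 5 = 7, d_11 = (61 - 7^2)/12 = 12/12 = 1, a_11 = floor((7 + 7)/1) = 14.
  m_12 = 1*14 - 7 = 7, d_12 = (61 - 7^2)/1 = 12/1 = 12: (m_12, d_12) = (m_1, d_1) = (7, 12), so from here the quotients repeat a_1, ..., a_11; the period length is 11.
Hence the expansion of sqrt(61) is a_0 = 7 followed by the repeating block 1, 4, 3, 1, 2, 2, 1, 3, 4, 1, 14 (period 11).

[7; (1, 4, 3, 1, 2, 2, 1, 3, 4, 1, 14)]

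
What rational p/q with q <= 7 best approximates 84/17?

Expand x = 84/17 as a continued fraction with the Euclidean algorithm:
  84 = 4*17 + 16, so a_0 = 4.
  17 = 1*16 + 1, so a_1 = 1.
  16 = 16*1 + 0, so a_2 = 16.
so x = [4; 1, 16].
Convergents (p_i = a_i*p_{i-1} + p_{i-2}, q_i = a_i*q_{i-1} + q_{i-2} with p_{-2}=0, p_{-1}=1, q_{-2}=1, q_{-1}=0), until the denominator exceeds 7:
  i=0: a_0=4, p_0 = 4*1 + 0 = 4, q_0 = 4*0 + 1 = 1.
  i=1: a_1=1, p_1 = 1*4 + 1 = 5, q_1 = 1*1 + 0 = 1.
  i=2: a_2=16, p_2 = 16*5 + 4 = 84, q_2 = 16*1 + 1 = 17.
q_2 = 17 > 7, so the last convergent with denominator <= 7 is p_1/q_1 = 5/1.
The closest fraction with denominator <= 7 is either p_1/q_1 or the intermediate fraction (k*p_1 + p_0)/(k*q_1 + q_0) with the largest k >= 1 whose denominator stays <= 7; these approach x as k grows, and every other convergent or intermediate fraction in range is farther away.
Largest k: floor((7 - q_0)/q_1) = floor((7 - 1)/1) = 6.
That gives (6*5 + 4)/(6*1 + 1) = 34/7.
Compare the errors: |x - 5/1| = |84*1 - 5*17|/(17*1) = 1/17, and |x - 34/7| = |84*7 - 34*17|/(17*7) = 10/119.
Cross-multiplying, 1*119 = 119 < 170 = 10*17, so 1/17 is smaller: the convergent 5/1 is closer to x than 34/7.

5/1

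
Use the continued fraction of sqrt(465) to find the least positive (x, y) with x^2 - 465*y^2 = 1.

(x, y) = (15871, 736)

First expand sqrt(465) as a continued fraction. With x_i = (sqrt(465) + m_i)/d_i and (m_0, d_0) = (0, 1): a_0 = floor(sqrt(465)) = 21, since 21^2 = 441 <= 465 < 484 = 22^2.
Iterate m_{i+1} = d_i*a_i - m_i, d_{i+1} = (465 - m_{i+1}^2)/d_i, a_{i+1} = floor((a_0 + m_{i+1})/d_{i+1}):
  m_1 = 1*21 - 0 = 21, d_1 = (465 - 21^2)/1 = 24/1 = 24, a_1 = floor((21 + 21)/24) = 1.
  m_2 = 24*1 - 21 = 3, d_2 = (465 - 3^2)/24 = 456/24 = 19, a_2 = floor((21 + 3)/19) = 1.
  m_3 = 19*1 - 3 = 16, d_3 = (465 - 16^2)/19 = 209/19 = 11, a_3 = floor((21 + 16)/11) = 3.
  m_4 = 11*3 - 16 = 17, d_4 = (465 - 17^2)/11 = 176/11 = 16, a_4 = floor((21 + 17)/16) = 2.
  m_5 = 16*2 - 17 = 15, d_5 = (465 - 15^2)/16 = 240/16 = 15, a_5 = floor((21 + 15)/15) = 2.
  m_6 = 15*2 - 15 = 15, d_6 = (465 - 15^2)/15 = 240/15 = 16, a_6 = floor((21 + 15)/16) = 2.
  m_7 = 16*2 - 15 = 17, d_7 = (465 - 17^2)/16 = 176/16 = 11, a_7 = floor((21 + 17)/11) = 3.
  m_8 = 11*3 - 17 = 16, d_8 = (465 - 16^2)/11 = 209/11 = 19, a_8 = floor((21 + 16)/19) = 1.
  m_9 = 19*1 - 16 = 3, d_9 = (465 - 3^2)/19 = 456/19 = 24, a_9 = floor((21 + 3)/24) = 1.
  m_10 = 24*1 - 3 = 21, d_10 = (465 - 21^2)/24 = 24/24 = 1, a_10 = floor((21 + 21)/1) = 42.
  m_11 = 1*42 - 21 = 21, d_11 = (465 - 21^2)/1 = 24/1 = 24: (m_11, d_11) = (m_1, d_1) = (21, 24), so from here the quotients repeat a_1, ..., a_10; the period length is 10.
So sqrt(465) = [21; (1, 1, 3, 2, 2, 2, 3, 1, 1, 42)] with period length k = 10.
k is even, so the fundamental solution of x^2 - 465y^2 = 1 is (p_{k-1}, q_{k-1}) = (p_9, q_9); compute convergents through index 9.
Convergents (p_i = a_i*p_{i-1} + p_{i-2}, q_i = a_i*q_{i-1} + q_{i-2} with p_{-2}=0, p_{-1}=1, q_{-2}=1, q_{-1}=0):
  i=0: a_0=21, p_0 = 21*1 + 0 = 21, q_0 = 21*0 + 1 = 1.
  i=1: a_1=1, p_1 = 1*21 + 1 = 22, q_1 = 1*1 + 0 = 1.
  i=2: a_2=1, p_2 = 1*22 + 21 = 43, q_2 = 1*1 + 1 = 2.
  i=3: a_3=3, p_3 = 3*43 + 22 = 151, q_3 = 3*2 + 1 = 7.
  i=4: a_4=2, p_4 = 2*151 + 43 = 345, q_4 = 2*7 + 2 = 16.
  i=5: a_5=2, p_5 = 2*345 + 151 = 841, q_5 = 2*16 + 7 = 39.
  i=6: a_6=2, p_6 = 2*841 + 345 = 2027, q_6 = 2*39 + 16 = 94.
  i=7: a_7=3, p_7 = 3*2027 + 841 = 6922, q_7 = 3*94 + 39 = 321.
  i=8: a_8=1, p_8 = 1*6922 + 2027 = 8949, q_8 = 1*321 + 94 = 415.
  i=9: a_9=1, p_9 = 1*8949 + 6922 = 15871, q_9 = 1*415 + 321 = 736.
Check: 15871^2 - 465*736^2 = 251888641 - 251888640 = 1, so (x, y) = (15871, 736) solves the equation, and by the theorem it is the least positive solution.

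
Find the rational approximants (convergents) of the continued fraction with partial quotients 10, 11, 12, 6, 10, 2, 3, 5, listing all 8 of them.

10/1, 111/11, 1342/133, 8163/809, 82972/8223, 174107/17255, 605293/59988, 3200572/317195

Using the convergent recurrence p_i = a_i*p_{i-1} + p_{i-2}, q_i = a_i*q_{i-1} + q_{i-2} with p_{-2}=0, p_{-1}=1, q_{-2}=1, q_{-1}=0:
  i=0: a_0=10, p_0 = 10*1 + 0 = 10, q_0 = 10*0 + 1 = 1.
  i=1: a_1=11, p_1 = 11*10 + 1 = 111, q_1 = 11*1 + 0 = 11.
  i=2: a_2=12, p_2 = 12*111 + 10 = 1342, q_2 = 12*11 + 1 = 133.
  i=3: a_3=6, p_3 = 6*1342 + 111 = 8163, q_3 = 6*133 + 11 = 809.
  i=4: a_4=10, p_4 = 10*8163 + 1342 = 82972, q_4 = 10*809 + 133 = 8223.
  i=5: a_5=2, p_5 = 2*82972 + 8163 = 174107, q_5 = 2*8223 + 809 = 17255.
  i=6: a_6=3, p_6 = 3*174107 + 82972 = 605293, q_6 = 3*17255 + 8223 = 59988.
  i=7: a_7=5, p_7 = 5*605293 + 174107 = 3200572, q_7 = 5*59988 + 17255 = 317195.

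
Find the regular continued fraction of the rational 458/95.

Run the Euclidean algorithm on 458 and 95; the successive quotients are the partial quotients a_0, a_1, ... (each step inverts the fractional part left over by the previous one):
  458 = 4*95 + 78, so a_0 = 4.
  95 = 1*78 + 17, so a_1 = 1.
  78 = 4*17 + 10, so a_2 = 4.
  17 = 1*10 + 7, so a_3 = 1.
  10 = 1*7 + 3, so a_4 = 1.
  7 = 2*3 + 1, so a_5 = 2.
  3 = 3*1 + 0, so a_6 = 3.
The remainder reaches 0 after 7 divisions, so the expansion has 7 partial quotients, read off in order.

[4; 1, 4, 1, 1, 2, 3]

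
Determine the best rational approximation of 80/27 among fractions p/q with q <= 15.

44/15

Expand x = 80/27 as a continued fraction with the Euclidean algorithm:
  80 = 2*27 + 26, so a_0 = 2.
  27 = 1*26 + 1, so a_1 = 1.
  26 = 26*1 + 0, so a_2 = 26.
so x = [2; 1, 26].
Convergents (p_i = a_i*p_{i-1} + p_{i-2}, q_i = a_i*q_{i-1} + q_{i-2} with p_{-2}=0, p_{-1}=1, q_{-2}=1, q_{-1}=0), until the denominator exceeds 15:
  i=0: a_0=2, p_0 = 2*1 + 0 = 2, q_0 = 2*0 + 1 = 1.
  i=1: a_1=1, p_1 = 1*2 + 1 = 3, q_1 = 1*1 + 0 = 1.
  i=2: a_2=26, p_2 = 26*3 + 2 = 80, q_2 = 26*1 + 1 = 27.
q_2 = 27 > 15, so the last convergent with denominator <= 15 is p_1/q_1 = 3/1.
The closest fraction with denominator <= 15 is either p_1/q_1 or the intermediate fraction (k*p_1 + p_0)/(k*q_1 + q_0) with the largest k >= 1 whose denominator stays <= 15; these approach x as k grows, and every other convergent or intermediate fraction in range is farther away.
Largest k: floor((15 - q_0)/q_1) = floor((15 - 1)/1) = 14.
That gives (14*3 + 2)/(14*1 + 1) = 44/15.
Compare the errors: |x - 3/1| = |80*1 - 3*27|/(27*1) = 1/27, and |x - 44/15| = |80*15 - 44*27|/(27*15) = 12/405.
Cross-multiplying, 12*27 = 324 < 405 = 1*405, so 12/405 is smaller: the intermediate fraction 44/15 is closer to x than 3/1.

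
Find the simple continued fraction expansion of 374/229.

Run the Euclidean algorithm on 374 and 229; the successive quotients are the partial quotients a_0, a_1, ... (each step inverts the fractional part left over by the previous one):
  374 = 1*229 + 145, so a_0 = 1.
  229 = 1*145 + 84, so a_1 = 1.
  145 = 1*84 + 61, so a_2 = 1.
  84 = 1*61 + 23, so a_3 = 1.
  61 = 2*23 + 15, so a_4 = 2.
  23 = 1*15 + 8, so a_5 = 1.
  15 = 1*8 + 7, so a_6 = 1.
  8 = 1*7 + 1, so a_7 = 1.
  7 = 7*1 + 0, so a_8 = 7.
The remainder reaches 0 after 9 divisions, so the expansion has 9 partial quotients, read off in order.

[1; 1, 1, 1, 2, 1, 1, 1, 7]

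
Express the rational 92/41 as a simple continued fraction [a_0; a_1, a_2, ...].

Run the Euclidean algorithm on 92 and 41; the successive quotients are the partial quotients a_0, a_1, ... (each step inverts the fractional part left over by the previous one):
  92 = 2*41 + 10, so a_0 = 2.
  41 = 4*10 + 1, so a_1 = 4.
  10 = 10*1 + 0, so a_2 = 10.
The remainder reaches 0 after 3 divisions, so the expansion has 3 partial quotients, read off in order.

[2; 4, 10]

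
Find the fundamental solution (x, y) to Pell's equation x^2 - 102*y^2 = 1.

(x, y) = (101, 10)

First expand sqrt(102) as a continued fraction. With x_i = (sqrt(102) + m_i)/d_i and (m_0, d_0) = (0, 1): a_0 = floor(sqrt(102)) = 10, since 10^2 = 100 <= 102 < 121 = 11^2.
Iterate m_{i+1} = d_i*a_i - m_i, d_{i+1} = (102 - m_{i+1}^2)/d_i, a_{i+1} = floor((a_0 + m_{i+1})/d_{i+1}):
  m_1 = 1*10 - 0 = 10, d_1 = (102 - 10^2)/1 = 2/1 = 2, a_1 = floor((10 + 10)/2) = 10.
  m_2 = 2*10 - 10 = 10, d_2 = (102 - 10^2)/2 = 2/2 = 1, a_2 = floor((10 + 10)/1) = 20.
  m_3 = 1*20 - 10 = 10, d_3 = (102 - 10^2)/1 = 2/1 = 2: (m_3, d_3) = (m_1, d_1) = (10, 2), so from here the quotients repeat a_1, a_2; the period length is 2.
So sqrt(102) = [10; (10, 20)] with period length k = 2.
k is even, so the fundamental solution of x^2 - 102y^2 = 1 is (p_{k-1}, q_{k-1}) = (p_1, q_1); compute convergents through index 1.
Convergents (p_i = a_i*p_{i-1} + p_{i-2}, q_i = a_i*q_{i-1} + q_{i-2} with p_{-2}=0, p_{-1}=1, q_{-2}=1, q_{-1}=0):
  i=0: a_0=10, p_0 = 10*1 + 0 = 10, q_0 = 10*0 + 1 = 1.
  i=1: a_1=10, p_1 = 10*10 + 1 = 101, q_1 = 10*1 + 0 = 10.
Check: 101^2 - 102*10^2 = 10201 - 10200 = 1, so (x, y) = (101, 10) solves the equation, and by the theorem it is the least positive solution.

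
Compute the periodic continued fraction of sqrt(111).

[10; (1, 1, 6, 1, 1, 20)]

Write x_i = (sqrt(111) + m_i)/d_i with (m_0, d_0) = (0, 1). a_0 = floor(sqrt(111)) = 10, since 10^2 = 100 <= 111 < 121 = 11^2.
Iterate m_{i+1} = d_i*a_i - m_i, d_{i+1} = (111 - m_{i+1}^2)/d_i, a_{i+1} = floor((a_0 + m_{i+1})/d_{i+1}):
  m_1 = 1*10 - 0 = 10, d_1 = (111 - 10^2)/1 = 11/1 = 11, a_1 = floor((10 + 10)/11) = 1.
  m_2 = 11*1 - 10 = 1, d_2 = (111 - 1^2)/11 = 110/11 = 10, a_2 = floor((10 + 1)/10) = 1.
  m_3 = 10*1 - 1 = 9, d_3 = (111 - 9^2)/10 = 30/10 = 3, a_3 = floor((10 + 9)/3) = 6.
  m_4 = 3*6 - 9 = 9, d_4 = (111 - 9^2)/3 = 30/3 = 10, a_4 = floor((10 + 9)/10) = 1.
  m_5 = 10*1 - 9 = 1, d_5 = (111 - 1^2)/10 = 110/10 = 11, a_5 = floor((10 + 1)/11) = 1.
  m_6 = 11*1 - 1 = 10, d_6 = (111 - 10^2)/11 = 11/11 = 1, a_6 = floor((10 + 10)/1) = 20.
  m_7 = 1*20 - 10 = 10, d_7 = (111 - 10^2)/1 = 11/1 = 11: (m_7, d_7) = (m_1, d_1) = (10, 11), so from here the quotients repeat a_1, ..., a_6; the period length is 6.
Hence the expansion of sqrt(111) is a_0 = 10 followed by the repeating block 1, 1, 6, 1, 1, 20 (period 6).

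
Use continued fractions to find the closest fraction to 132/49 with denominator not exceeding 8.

19/7

Expand x = 132/49 as a continued fraction with the Euclidean algorithm:
  132 = 2*49 + 34, so a_0 = 2.
  49 = 1*34 + 15, so a_1 = 1.
  34 = 2*15 + 4, so a_2 = 2.
  15 = 3*4 + 3, so a_3 = 3.
  4 = 1*3 + 1, so a_4 = 1.
  3 = 3*1 + 0, so a_5 = 3.
so x = [2; 1, 2, 3, 1, 3].
Convergents (p_i = a_i*p_{i-1} + p_{i-2}, q_i = a_i*q_{i-1} + q_{i-2} with p_{-2}=0, p_{-1}=1, q_{-2}=1, q_{-1}=0), until the denominator exceeds 8:
  i=0: a_0=2, p_0 = 2*1 + 0 = 2, q_0 = 2*0 + 1 = 1.
  i=1: a_1=1, p_1 = 1*2 + 1 = 3, q_1 = 1*1 + 0 = 1.
  i=2: a_2=2, p_2 = 2*3 + 2 = 8, q_2 = 2*1 + 1 = 3.
  i=3: a_3=3, p_3 = 3*8 + 3 = 27, q_3 = 3*3 + 1 = 10.
q_3 = 10 > 8, so the last convergent with denominator <= 8 is p_2/q_2 = 8/3.
The closest fraction with denominator <= 8 is either p_2/q_2 or the intermediate fraction (k*p_2 + p_1)/(k*q_2 + q_1) with the largest k >= 1 whose denominator stays <= 8; these approach x as k grows, and every other convergent or intermediate fraction in range is farther away.
Largest k: floor((8 - q_1)/q_2) = floor((8 - 1)/3) = 2.
That gives (2*8 + 3)/(2*3 + 1) = 19/7.
Compare the errors: |x - 8/3| = |132*3 - 8*49|/(49*3) = 4/147, and |x - 19/7| = |132*7 - 19*49|/(49*7) = 7/343.
Cross-multiplying, 7*147 = 1029 < 1372 = 4*343, so 7/343 is smaller: the intermediate fraction 19/7 is closer to x than 8/3.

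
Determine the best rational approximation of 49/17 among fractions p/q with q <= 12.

Expand x = 49/17 as a continued fraction with the Euclidean algorithm:
  49 = 2*17 + 15, so a_0 = 2.
  17 = 1*15 + 2, so a_1 = 1.
  15 = 7*2 + 1, so a_2 = 7.
  2 = 2*1 + 0, so a_3 = 2.
so x = [2; 1, 7, 2].
Convergents (p_i = a_i*p_{i-1} + p_{i-2}, q_i = a_i*q_{i-1} + q_{i-2} with p_{-2}=0, p_{-1}=1, q_{-2}=1, q_{-1}=0), until the denominator exceeds 12:
  i=0: a_0=2, p_0 = 2*1 + 0 = 2, q_0 = 2*0 + 1 = 1.
  i=1: a_1=1, p_1 = 1*2 + 1 = 3, q_1 = 1*1 + 0 = 1.
  i=2: a_2=7, p_2 = 7*3 + 2 = 23, q_2 = 7*1 + 1 = 8.
  i=3: a_3=2, p_3 = 2*23 + 3 = 49, q_3 = 2*8 + 1 = 17.
q_3 = 17 > 12, so the last convergent with denominator <= 12 is p_2/q_2 = 23/8.
The closest fraction with denominator <= 12 is either p_2/q_2 or the intermediate fraction (k*p_2 + p_1)/(k*q_2 + q_1) with the largest k >= 1 whose denominator stays <= 12; these approach x as k grows, and every other convergent or intermediate fraction in range is farther away.
Largest k: floor((12 - q_1)/q_2) = floor((12 - 1)/8) = 1.
That gives (1*23 + 3)/(1*8 + 1) = 26/9.
Compare the errors: |x - 23/8| = |49*8 - 23*17|/(17*8) = 1/136, and |x - 26/9| = |49*9 - 26*17|/(17*9) = 1/153.
Cross-multiplying, 1*136 = 136 < 153 = 1*153, so 1/153 is smaller: the intermediate fraction 26/9 is closer to x than 23/8.

26/9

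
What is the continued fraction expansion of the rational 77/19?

[4; 19]

Run the Euclidean algorithm on 77 and 19; the successive quotients are the partial quotients a_0, a_1, ... (each step inverts the fractional part left over by the previous one):
  77 = 4*19 + 1, so a_0 = 4.
  19 = 19*1 + 0, so a_1 = 19.
The remainder reaches 0 after 2 divisions, so the expansion has 2 partial quotients, read off in order.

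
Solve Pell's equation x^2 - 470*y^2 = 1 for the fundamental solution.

(x, y) = (1691, 78)

First expand sqrt(470) as a continued fraction. With x_i = (sqrt(470) + m_i)/d_i and (m_0, d_0) = (0, 1): a_0 = floor(sqrt(470)) = 21, since 21^2 = 441 <= 470 < 484 = 22^2.
Iterate m_{i+1} = d_i*a_i - m_i, d_{i+1} = (470 - m_{i+1}^2)/d_i, a_{i+1} = floor((a_0 + m_{i+1})/d_{i+1}):
  m_1 = 1*21 - 0 = 21, d_1 = (470 - 21^2)/1 = 29/1 = 29, a_1 = floor((21 + 21)/29) = 1.
  m_2 = 29*1 - 21 = 8, d_2 = (470 - 8^2)/29 = 406/29 = 14, a_2 = floor((21 + 8)/14) = 2.
  m_3 = 14*2 - 8 = 20, d_3 = (470 - 20^2)/14 = 70/14 = 5, a_3 = floor((21 + 20)/5) = 8.
  m_4 = 5*8 - 20 = 20, d_4 = (470 - 20^2)/5 = 70/5 = 14, a_4 = floor((21 + 20)/14) = 2.
  m_5 = 14*2 - 20 = 8, d_5 = (470 - 8^2)/14 = 406/14 = 29, a_5 = floor((21 + 8)/29) = 1.
  m_6 = 29*1 - 8 = 21, d_6 = (470 - 21^2)/29 = 29/29 = 1, a_6 = floor((21 + 21)/1) = 42.
  m_7 = 1*42 - 21 = 21, d_7 = (470 - 21^2)/1 = 29/1 = 29: (m_7, d_7) = (m_1, d_1) = (21, 29), so from here the quotients repeat a_1, ..., a_6; the period length is 6.
So sqrt(470) = [21; (1, 2, 8, 2, 1, 42)] with period length k = 6.
k is even, so the fundamental solution of x^2 - 470y^2 = 1 is (p_{k-1}, q_{k-1}) = (p_5, q_5); compute convergents through index 5.
Convergents (p_i = a_i*p_{i-1} + p_{i-2}, q_i = a_i*q_{i-1} + q_{i-2} with p_{-2}=0, p_{-1}=1, q_{-2}=1, q_{-1}=0):
  i=0: a_0=21, p_0 = 21*1 + 0 = 21, q_0 = 21*0 + 1 = 1.
  i=1: a_1=1, p_1 = 1*21 + 1 = 22, q_1 = 1*1 + 0 = 1.
  i=2: a_2=2, p_2 = 2*22 + 21 = 65, q_2 = 2*1 + 1 = 3.
  i=3: a_3=8, p_3 = 8*65 + 22 = 542, q_3 = 8*3 + 1 = 25.
  i=4: a_4=2, p_4 = 2*542 + 65 = 1149, q_4 = 2*25 + 3 = 53.
  i=5: a_5=1, p_5 = 1*1149 + 542 = 1691, q_5 = 1*53 + 25 = 78.
Check: 1691^2 - 470*78^2 = 2859481 - 2859480 = 1, so (x, y) = (1691, 78) solves the equation, and by the theorem it is the least positive solution.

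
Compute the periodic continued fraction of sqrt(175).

[13; (4, 2, 1, 2, 4, 26)]

Write x_i = (sqrt(175) + m_i)/d_i with (m_0, d_0) = (0, 1). a_0 = floor(sqrt(175)) = 13, since 13^2 = 169 <= 175 < 196 = 14^2.
Iterate m_{i+1} = d_i*a_i - m_i, d_{i+1} = (175 - m_{i+1}^2)/d_i, a_{i+1} = floor((a_0 + m_{i+1})/d_{i+1}):
  m_1 = 1*13 - 0 = 13, d_1 = (175 - 13^2)/1 = 6/1 = 6, a_1 = floor((13 + 13)/6) = 4.
  m_2 = 6*4 - 13 = 11, d_2 = (175 - 11^2)/6 = 54/6 = 9, a_2 = floor((13 + 11)/9) = 2.
  m_3 = 9*2 - 11 = 7, d_3 = (175 - 7^2)/9 = 126/9 = 14, a_3 = floor((13 + 7)/14) = 1.
  m_4 = 14*1 - 7 = 7, d_4 = (175 - 7^2)/14 = 126/14 = 9, a_4 = floor((13 + 7)/9) = 2.
  m_5 = 9*2 - 7 = 11, d_5 = (175 - 11^2)/9 = 54/9 = 6, a_5 = floor((13 + 11)/6) = 4.
  m_6 = 6*4 - 11 = 13, d_6 = (175 - 13^2)/6 = 6/6 = 1, a_6 = floor((13 + 13)/1) = 26.
  m_7 = 1*26 - 13 = 13, d_7 = (175 - 13^2)/1 = 6/1 = 6: (m_7, d_7) = (m_1, d_1) = (13, 6), so from here the quotients repeat a_1, ..., a_6; the period length is 6.
Hence the expansion of sqrt(175) is a_0 = 13 followed by the repeating block 4, 2, 1, 2, 4, 26 (period 6).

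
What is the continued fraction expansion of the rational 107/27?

[3; 1, 26]

Run the Euclidean algorithm on 107 and 27; the successive quotients are the partial quotients a_0, a_1, ... (each step inverts the fractional part left over by the previous one):
  107 = 3*27 + 26, so a_0 = 3.
  27 = 1*26 + 1, so a_1 = 1.
  26 = 26*1 + 0, so a_2 = 26.
The remainder reaches 0 after 3 divisions, so the expansion has 3 partial quotients, read off in order.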